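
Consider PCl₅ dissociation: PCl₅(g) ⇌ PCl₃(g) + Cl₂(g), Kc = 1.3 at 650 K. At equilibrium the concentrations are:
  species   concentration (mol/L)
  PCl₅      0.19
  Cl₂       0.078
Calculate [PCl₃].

At equilibrium, Kc = [PCl₃]·[Cl₂] / [PCl₅] = 1.3.
([PCl₃])·(0.078) / (0.19) = 1.3
[PCl₃] = 3.17 = 3.2 mol/L

[PCl₃] = 3.2 mol/L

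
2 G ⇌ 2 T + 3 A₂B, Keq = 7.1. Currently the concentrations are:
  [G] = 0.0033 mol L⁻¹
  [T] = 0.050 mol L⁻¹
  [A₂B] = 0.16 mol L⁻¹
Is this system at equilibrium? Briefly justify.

Q = [T]²·[A₂B]³ / [G]² = (0.050)²·(0.16)³ / (0.0033)² = 0.94
Q = 0.94 < Keq = 7.1: net forward reaction.

no; Q < K, reaction proceeds forward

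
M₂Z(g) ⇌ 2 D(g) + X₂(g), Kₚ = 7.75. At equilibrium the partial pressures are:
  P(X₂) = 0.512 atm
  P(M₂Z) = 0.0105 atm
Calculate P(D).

P(D) = 0.399 atm

At equilibrium, Kₚ = P(D)²·P(X₂) / P(M₂Z) = 7.75.
(P(D))²·(0.512) / (0.0105) = 7.75
P(D)² = 0.159 ⇒ P(D) = 0.399 atm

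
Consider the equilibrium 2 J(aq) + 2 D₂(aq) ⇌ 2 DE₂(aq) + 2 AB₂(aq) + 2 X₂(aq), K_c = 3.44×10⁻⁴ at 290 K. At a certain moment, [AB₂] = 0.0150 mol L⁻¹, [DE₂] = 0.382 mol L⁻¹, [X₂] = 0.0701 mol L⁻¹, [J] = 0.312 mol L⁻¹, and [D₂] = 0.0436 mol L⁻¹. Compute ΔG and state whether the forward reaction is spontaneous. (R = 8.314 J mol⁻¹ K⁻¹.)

ΔG = 2.24 kJ/mol; the forward reaction is non-spontaneous

Q_c = [DE₂]²·[AB₂]²·[X₂]² / ([J]²·[D₂]²) = (0.382)²·(0.0150)²·(0.0701)² / ((0.312)²·(0.0436)²) = 8.72×10⁻⁴
ΔG = RT ln(Q_c/K_c) = (8.314 J mol⁻¹ K⁻¹)(290 K) × ln(8.72×10⁻⁴/3.44×10⁻⁴)
   = (2.411 kJ/mol)(0.9301) = 2.24 kJ/mol
ΔG > 0, so the forward reaction is non-spontaneous (proceeds in reverse).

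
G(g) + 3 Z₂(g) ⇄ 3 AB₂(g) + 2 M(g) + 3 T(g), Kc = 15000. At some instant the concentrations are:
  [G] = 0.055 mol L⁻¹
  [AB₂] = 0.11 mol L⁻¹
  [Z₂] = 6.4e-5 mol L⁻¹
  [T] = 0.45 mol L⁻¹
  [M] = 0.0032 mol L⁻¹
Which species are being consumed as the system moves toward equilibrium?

Qc = [AB₂]³·[M]²·[T]³ / ([G]·[Z₂]³) = (0.11)³·(0.0032)²·(0.45)³ / ((0.055)·(6.4e-5)³) = 86000
Qc = 86000 > Kc = 15000: net reverse reaction.

AB₂, M, T (products)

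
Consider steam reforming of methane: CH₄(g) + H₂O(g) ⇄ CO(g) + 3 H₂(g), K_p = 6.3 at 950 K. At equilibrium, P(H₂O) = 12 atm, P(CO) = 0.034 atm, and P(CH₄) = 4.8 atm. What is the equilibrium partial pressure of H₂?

P(H₂) = 22 atm

At equilibrium, K_p = P(CO)·P(H₂)³ / (P(CH₄)·P(H₂O)) = 6.3.
(0.034)·(P(H₂))³ / ((4.8)·(12)) = 6.3
P(H₂)³ = 10700 ⇒ P(H₂) = 22 atm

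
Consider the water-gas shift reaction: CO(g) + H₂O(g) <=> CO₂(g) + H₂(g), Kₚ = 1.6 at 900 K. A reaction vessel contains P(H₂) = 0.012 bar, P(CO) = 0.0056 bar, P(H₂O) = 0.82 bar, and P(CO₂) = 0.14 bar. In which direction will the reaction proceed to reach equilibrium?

Qₚ = P(CO₂)·P(H₂) / (P(CO)·P(H₂O)) = (0.14)·(0.012) / ((0.0056)·(0.82)) = 0.37
Qₚ = 0.37 < Kₚ = 1.6, so the forward reaction proceeds.

to the right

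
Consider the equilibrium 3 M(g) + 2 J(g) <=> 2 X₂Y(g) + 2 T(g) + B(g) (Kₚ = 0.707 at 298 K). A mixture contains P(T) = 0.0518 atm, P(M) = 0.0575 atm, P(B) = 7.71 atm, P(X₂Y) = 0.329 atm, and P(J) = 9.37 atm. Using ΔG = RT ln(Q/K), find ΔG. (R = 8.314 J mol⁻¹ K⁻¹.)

Qₚ = P(X₂Y)²·P(T)²·P(B) / (P(M)³·P(J)²) = (0.329)²·(0.0518)²·(7.71) / ((0.0575)³·(9.37)²) = 0.134
ΔG = RT ln(Qₚ/Kₚ) = (8.314 J mol⁻¹ K⁻¹)(298 K) × ln(0.134/0.707)
   = (2.478 kJ/mol)(-1.663) = -4.12 kJ/mol
ΔG < 0, so the forward reaction is spontaneous (proceeds forward).

ΔG = -4.12 kJ/mol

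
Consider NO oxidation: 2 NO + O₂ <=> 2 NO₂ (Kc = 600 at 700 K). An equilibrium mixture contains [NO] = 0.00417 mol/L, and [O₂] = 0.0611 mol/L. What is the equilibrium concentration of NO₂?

[NO₂] = 0.0252 mol/L

At equilibrium, Kc = [NO₂]² / ([NO]²·[O₂]) = 600.
([NO₂])² / ((0.00417)²·(0.0611)) = 600
[NO₂]² = 6.37e-4 ⇒ [NO₂] = 0.0252 mol/L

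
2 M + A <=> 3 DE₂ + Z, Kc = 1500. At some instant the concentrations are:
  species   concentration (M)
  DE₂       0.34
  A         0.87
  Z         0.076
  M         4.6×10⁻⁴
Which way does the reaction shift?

reverse (toward reactants)

Qc = [DE₂]³·[Z] / ([M]²·[A]) = (0.34)³·(0.076) / ((4.6×10⁻⁴)²·(0.87)) = 16000
Qc = 16000 > Kc = 1500, so the reverse reaction proceeds.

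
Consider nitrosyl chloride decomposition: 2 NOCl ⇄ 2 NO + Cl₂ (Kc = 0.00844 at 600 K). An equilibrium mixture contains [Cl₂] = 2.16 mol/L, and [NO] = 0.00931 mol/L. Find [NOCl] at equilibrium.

At equilibrium, Kc = [NO]²·[Cl₂] / [NOCl]² = 0.00844.
(0.00931)²·(2.16) / ([NOCl])² = 0.00844
[NOCl]² = 0.0222 ⇒ [NOCl] = 0.149 mol/L

[NOCl] = 0.149 mol/L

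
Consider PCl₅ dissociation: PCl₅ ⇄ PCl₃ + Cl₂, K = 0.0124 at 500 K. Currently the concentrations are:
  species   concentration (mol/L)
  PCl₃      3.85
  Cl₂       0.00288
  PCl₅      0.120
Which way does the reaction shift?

in the reverse direction

Q = [PCl₃]·[Cl₂] / [PCl₅] = (3.85)·(0.00288) / (0.120) = 0.0924
Q = 0.0924 > K = 0.0124, so the reverse reaction proceeds.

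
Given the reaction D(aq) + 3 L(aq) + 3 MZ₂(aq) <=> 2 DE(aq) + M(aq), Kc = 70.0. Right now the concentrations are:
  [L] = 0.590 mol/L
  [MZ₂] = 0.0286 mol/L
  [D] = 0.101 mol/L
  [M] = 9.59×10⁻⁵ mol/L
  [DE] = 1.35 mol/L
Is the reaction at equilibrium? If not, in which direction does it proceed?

in the reverse direction

Qc = [DE]²·[M] / ([D]·[L]³·[MZ₂]³) = (1.35)²·(9.59×10⁻⁵) / ((0.101)·(0.590)³·(0.0286)³) = 360
Qc = 360 > Kc = 70.0, so the reverse reaction proceeds.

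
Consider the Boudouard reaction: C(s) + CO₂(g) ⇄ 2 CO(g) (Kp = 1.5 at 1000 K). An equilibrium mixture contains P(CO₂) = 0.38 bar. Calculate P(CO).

P(CO) = 0.75 bar

(C is a pure solid — omitted from Kp.)
At equilibrium, Kp = P(CO)² / P(CO₂) = 1.5.
(P(CO))² / (0.38) = 1.5
P(CO)² = 0.570 ⇒ P(CO) = 0.75 bar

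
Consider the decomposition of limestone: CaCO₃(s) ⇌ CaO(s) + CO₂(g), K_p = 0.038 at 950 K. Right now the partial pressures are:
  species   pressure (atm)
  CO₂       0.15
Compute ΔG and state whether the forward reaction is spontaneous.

ΔG = 10.8 kJ/mol; the forward reaction is non-spontaneous

(CaCO₃, CaO are pure solids — omitted from Q_p.)
Q_p = P(CO₂) = 0.150
ΔG = RT ln(Q_p/K_p) = (8.314 J mol⁻¹ K⁻¹)(950 K) × ln(0.150/0.038)
   = (7.898 kJ/mol)(1.373) = 10.8 kJ/mol
ΔG > 0, so the forward reaction is non-spontaneous (proceeds in reverse).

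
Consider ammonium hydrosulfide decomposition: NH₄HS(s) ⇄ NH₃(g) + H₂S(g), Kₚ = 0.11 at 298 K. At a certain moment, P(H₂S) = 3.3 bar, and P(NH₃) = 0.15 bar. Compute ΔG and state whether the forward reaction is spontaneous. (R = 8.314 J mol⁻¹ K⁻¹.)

(NH₄HS is a pure solid — omitted from Qₚ.)
Qₚ = P(NH₃)·P(H₂S) = (0.15)·(3.3) = 0.495
ΔG = RT ln(Qₚ/Kₚ) = (8.314 J mol⁻¹ K⁻¹)(298 K) × ln(0.495/0.11)
   = (2.478 kJ/mol)(1.504) = 3.73 kJ/mol
ΔG > 0, so the forward reaction is non-spontaneous (proceeds in reverse).

ΔG = 3.73 kJ/mol; the forward reaction is non-spontaneous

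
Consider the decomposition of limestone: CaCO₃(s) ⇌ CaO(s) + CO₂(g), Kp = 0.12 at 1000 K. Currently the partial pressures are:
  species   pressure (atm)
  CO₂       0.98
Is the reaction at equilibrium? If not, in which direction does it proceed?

(CaCO₃, CaO are pure solids — omitted from Qp.)
Qp = P(CO₂) = 0.98
Qp = 0.98 > Kp = 0.12, so the reverse reaction proceeds.

toward reactants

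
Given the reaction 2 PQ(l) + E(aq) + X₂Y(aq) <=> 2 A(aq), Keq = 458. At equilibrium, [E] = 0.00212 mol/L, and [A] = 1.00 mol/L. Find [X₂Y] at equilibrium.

(PQ is a pure liquid — omitted from Keq.)
At equilibrium, Keq = [A]² / ([E]·[X₂Y]) = 458.
(1.00)² / ((0.00212)·([X₂Y])) = 458
[X₂Y] = 1.03 mol/L

[X₂Y] = 1.03 mol/L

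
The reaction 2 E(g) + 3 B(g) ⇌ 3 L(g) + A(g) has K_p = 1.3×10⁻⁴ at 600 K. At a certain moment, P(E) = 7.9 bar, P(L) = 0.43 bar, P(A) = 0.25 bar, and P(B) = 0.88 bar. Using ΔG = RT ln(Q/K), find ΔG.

ΔG = 6.38 kJ/mol

Q_p = P(L)³·P(A) / (P(E)²·P(B)³) = (0.43)³·(0.25) / ((7.9)²·(0.88)³) = 4.67×10⁻⁴
ΔG = RT ln(Q_p/K_p) = (8.314 J mol⁻¹ K⁻¹)(600 K) × ln(4.67×10⁻⁴/1.3×10⁻⁴)
   = (4.988 kJ/mol)(1.279) = 6.38 kJ/mol
ΔG > 0, so the forward reaction is non-spontaneous (proceeds in reverse).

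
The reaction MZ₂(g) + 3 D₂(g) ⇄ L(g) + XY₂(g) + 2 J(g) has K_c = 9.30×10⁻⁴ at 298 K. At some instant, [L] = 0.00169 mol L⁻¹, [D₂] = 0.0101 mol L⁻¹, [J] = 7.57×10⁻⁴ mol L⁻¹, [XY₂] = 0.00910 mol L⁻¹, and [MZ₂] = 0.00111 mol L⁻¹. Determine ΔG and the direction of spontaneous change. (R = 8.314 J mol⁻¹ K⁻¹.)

ΔG = 5.24 kJ/mol; the forward reaction is non-spontaneous

Q_c = [L]·[XY₂]·[J]² / ([MZ₂]·[D₂]³) = (0.00169)·(0.00910)·(7.57×10⁻⁴)² / ((0.00111)·(0.0101)³) = 0.00771
ΔG = RT ln(Q_c/K_c) = (8.314 J mol⁻¹ K⁻¹)(298 K) × ln(0.00771/9.30×10⁻⁴)
   = (2.478 kJ/mol)(2.115) = 5.24 kJ/mol
ΔG > 0, so the forward reaction is non-spontaneous (proceeds in reverse).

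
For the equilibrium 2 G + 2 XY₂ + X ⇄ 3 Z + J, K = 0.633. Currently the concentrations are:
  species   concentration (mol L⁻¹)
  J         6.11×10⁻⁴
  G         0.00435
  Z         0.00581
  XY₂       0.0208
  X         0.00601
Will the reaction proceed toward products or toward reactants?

reverse (toward reactants)

Q = [Z]³·[J] / ([G]²·[XY₂]²·[X]) = (0.00581)³·(6.11×10⁻⁴) / ((0.00435)²·(0.0208)²·(0.00601)) = 2.44
Q = 2.44 > K = 0.633, so the reverse reaction proceeds.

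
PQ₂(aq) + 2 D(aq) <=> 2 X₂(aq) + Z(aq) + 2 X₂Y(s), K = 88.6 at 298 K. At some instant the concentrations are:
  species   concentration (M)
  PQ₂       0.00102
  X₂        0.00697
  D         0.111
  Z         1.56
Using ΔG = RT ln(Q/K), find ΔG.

ΔG = -6.66 kJ/mol

(X₂Y is a pure solid — omitted from Q.)
Q = [X₂]²·[Z] / ([PQ₂]·[D]²) = (0.00697)²·(1.56) / ((0.00102)·(0.111)²) = 6.03
ΔG = RT ln(Q/K) = (8.314 J mol⁻¹ K⁻¹)(298 K) × ln(6.03/88.6)
   = (2.478 kJ/mol)(-2.687) = -6.66 kJ/mol
ΔG < 0, so the forward reaction is spontaneous (proceeds forward).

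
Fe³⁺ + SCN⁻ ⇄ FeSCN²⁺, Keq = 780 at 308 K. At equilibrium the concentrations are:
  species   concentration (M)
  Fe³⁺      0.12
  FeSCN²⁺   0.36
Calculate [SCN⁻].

[SCN⁻] = 0.0038 M

At equilibrium, Keq = [FeSCN²⁺] / ([Fe³⁺]·[SCN⁻]) = 780.
(0.36) / ((0.12)·([SCN⁻])) = 780
[SCN⁻] = 0.00385 = 0.0038 M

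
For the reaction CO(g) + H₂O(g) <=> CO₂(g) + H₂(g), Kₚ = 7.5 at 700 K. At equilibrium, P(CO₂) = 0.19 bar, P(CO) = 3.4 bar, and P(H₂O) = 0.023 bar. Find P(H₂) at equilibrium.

At equilibrium, Kₚ = P(CO₂)·P(H₂) / (P(CO)·P(H₂O)) = 7.5.
(0.19)·(P(H₂)) / ((3.4)·(0.023)) = 7.5
P(H₂) = 3.09 = 3.1 bar

P(H₂) = 3.1 bar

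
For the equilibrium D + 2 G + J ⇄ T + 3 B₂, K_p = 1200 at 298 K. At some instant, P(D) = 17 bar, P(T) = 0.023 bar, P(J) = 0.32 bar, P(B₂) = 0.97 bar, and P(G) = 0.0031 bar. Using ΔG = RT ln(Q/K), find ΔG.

Q_p = P(T)·P(B₂)³ / (P(D)·P(G)²·P(J)) = (0.023)·(0.97)³ / ((17)·(0.0031)²·(0.32)) = 402
ΔG = RT ln(Q_p/K_p) = (8.314 J mol⁻¹ K⁻¹)(298 K) × ln(402/1200)
   = (2.478 kJ/mol)(-1.094) = -2.71 kJ/mol
ΔG < 0, so the forward reaction is spontaneous (proceeds forward).

ΔG = -2.71 kJ/mol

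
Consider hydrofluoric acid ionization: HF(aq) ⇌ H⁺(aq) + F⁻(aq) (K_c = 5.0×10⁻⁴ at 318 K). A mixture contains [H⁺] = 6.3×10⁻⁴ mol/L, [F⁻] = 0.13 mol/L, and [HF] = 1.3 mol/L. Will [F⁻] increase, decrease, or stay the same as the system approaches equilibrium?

Q_c = [H⁺]·[F⁻] / [HF] = (6.3×10⁻⁴)·(0.13) / (1.3) = 6.3×10⁻⁵
Q_c = 6.3×10⁻⁵ < K_c = 5.0×10⁻⁴: net forward reaction.
F⁻ is a product, so it increases.

increase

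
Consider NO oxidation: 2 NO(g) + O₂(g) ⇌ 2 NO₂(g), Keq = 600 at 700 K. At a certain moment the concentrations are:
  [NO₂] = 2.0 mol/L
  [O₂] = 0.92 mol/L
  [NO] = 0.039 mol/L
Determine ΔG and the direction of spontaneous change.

Q = [NO₂]² / ([NO]²·[O₂]) = (2.0)² / ((0.039)²·(0.92)) = 2860
ΔG = RT ln(Q/Keq) = (8.314 J mol⁻¹ K⁻¹)(700 K) × ln(2860/600)
   = (5.820 kJ/mol)(1.562) = 9.09 kJ/mol
ΔG > 0, so the forward reaction is non-spontaneous (proceeds in reverse).

ΔG = 9.09 kJ/mol; the forward reaction is non-spontaneous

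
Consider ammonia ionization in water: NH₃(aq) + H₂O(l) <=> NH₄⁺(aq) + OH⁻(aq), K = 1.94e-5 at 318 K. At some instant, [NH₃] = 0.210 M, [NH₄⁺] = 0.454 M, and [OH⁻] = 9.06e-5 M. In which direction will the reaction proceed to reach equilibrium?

toward reactants

(H₂O is a pure liquid — omitted from Q.)
Q = [NH₄⁺]·[OH⁻] / [NH₃] = (0.454)·(9.06e-5) / (0.210) = 1.96e-4
Q = 1.96e-4 > K = 1.94e-5, so the reverse reaction proceeds.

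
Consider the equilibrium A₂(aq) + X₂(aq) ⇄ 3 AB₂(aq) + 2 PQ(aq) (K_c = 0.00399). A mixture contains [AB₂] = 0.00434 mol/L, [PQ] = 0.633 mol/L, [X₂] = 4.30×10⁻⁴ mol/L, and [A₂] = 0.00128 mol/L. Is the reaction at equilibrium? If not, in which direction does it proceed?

to the left

Q_c = [AB₂]³·[PQ]² / ([A₂]·[X₂]) = (0.00434)³·(0.633)² / ((0.00128)·(4.30×10⁻⁴)) = 0.0595
Q_c = 0.0595 > K_c = 0.00399, so the reverse reaction proceeds.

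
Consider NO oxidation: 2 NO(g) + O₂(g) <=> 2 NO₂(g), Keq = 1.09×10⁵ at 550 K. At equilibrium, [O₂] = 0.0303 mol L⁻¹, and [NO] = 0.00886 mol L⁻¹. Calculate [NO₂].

[NO₂] = 0.509 mol L⁻¹

At equilibrium, Keq = [NO₂]² / ([NO]²·[O₂]) = 1.09×10⁵.
([NO₂])² / ((0.00886)²·(0.0303)) = 1.09×10⁵
[NO₂]² = 0.259 ⇒ [NO₂] = 0.509 mol L⁻¹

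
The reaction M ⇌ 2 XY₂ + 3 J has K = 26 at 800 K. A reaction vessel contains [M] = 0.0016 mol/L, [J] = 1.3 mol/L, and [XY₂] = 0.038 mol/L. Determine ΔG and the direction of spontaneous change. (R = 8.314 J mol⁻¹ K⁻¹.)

Q = [XY₂]²·[J]³ / [M] = (0.038)²·(1.3)³ / (0.0016) = 1.98
ΔG = RT ln(Q/K) = (8.314 J mol⁻¹ K⁻¹)(800 K) × ln(1.98/26)
   = (6.651 kJ/mol)(-2.575) = -17.1 kJ/mol
ΔG < 0, so the forward reaction is spontaneous (proceeds forward).

ΔG = -17.1 kJ/mol; the forward reaction is spontaneous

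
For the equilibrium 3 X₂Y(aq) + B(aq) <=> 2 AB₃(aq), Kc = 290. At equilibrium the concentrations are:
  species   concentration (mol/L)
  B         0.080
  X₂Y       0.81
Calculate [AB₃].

[AB₃] = 3.5 mol/L

At equilibrium, Kc = [AB₃]² / ([X₂Y]³·[B]) = 290.
([AB₃])² / ((0.81)³·(0.080)) = 290
[AB₃]² = 12.3 ⇒ [AB₃] = 3.5 mol/L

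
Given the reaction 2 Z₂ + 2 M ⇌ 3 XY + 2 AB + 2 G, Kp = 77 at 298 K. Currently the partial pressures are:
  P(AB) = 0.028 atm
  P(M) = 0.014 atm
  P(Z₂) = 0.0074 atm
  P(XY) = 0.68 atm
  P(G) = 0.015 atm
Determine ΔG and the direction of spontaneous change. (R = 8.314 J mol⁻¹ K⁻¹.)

Qp = P(XY)³·P(AB)²·P(G)² / (P(Z₂)²·P(M)²) = (0.68)³·(0.028)²·(0.015)² / ((0.0074)²·(0.014)²) = 5.17
ΔG = RT ln(Qp/Kp) = (8.314 J mol⁻¹ K⁻¹)(298 K) × ln(5.17/77)
   = (2.478 kJ/mol)(-2.701) = -6.69 kJ/mol
ΔG < 0, so the forward reaction is spontaneous (proceeds forward).

ΔG = -6.69 kJ/mol; the forward reaction is spontaneous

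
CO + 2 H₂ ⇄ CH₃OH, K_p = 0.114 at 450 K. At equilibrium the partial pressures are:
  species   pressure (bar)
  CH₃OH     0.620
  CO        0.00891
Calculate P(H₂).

P(H₂) = 24.7 bar

At equilibrium, K_p = P(CH₃OH) / (P(CO)·P(H₂)²) = 0.114.
(0.620) / ((0.00891)·(P(H₂))²) = 0.114
P(H₂)² = 610 ⇒ P(H₂) = 24.7 bar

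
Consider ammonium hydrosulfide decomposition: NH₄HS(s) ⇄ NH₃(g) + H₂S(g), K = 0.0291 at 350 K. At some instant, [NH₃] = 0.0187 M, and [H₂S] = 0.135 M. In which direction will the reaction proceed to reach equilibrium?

in the forward direction

(NH₄HS is a pure solid — omitted from Q.)
Q = [NH₃]·[H₂S] = (0.0187)·(0.135) = 0.00252
Q = 0.00252 < K = 0.0291, so the forward reaction proceeds.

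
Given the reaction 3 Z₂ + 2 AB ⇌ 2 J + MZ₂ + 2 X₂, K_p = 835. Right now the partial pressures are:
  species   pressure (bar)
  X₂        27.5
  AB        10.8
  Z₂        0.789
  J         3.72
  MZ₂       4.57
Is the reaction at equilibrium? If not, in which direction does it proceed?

Q_p = P(J)²·P(MZ₂)·P(X₂)² / (P(Z₂)³·P(AB)²) = (3.72)²·(4.57)·(27.5)² / ((0.789)³·(10.8)²) = 835
Q_p = 835 = K_p, so the system is already at equilibrium.

neither direction; the system is at equilibrium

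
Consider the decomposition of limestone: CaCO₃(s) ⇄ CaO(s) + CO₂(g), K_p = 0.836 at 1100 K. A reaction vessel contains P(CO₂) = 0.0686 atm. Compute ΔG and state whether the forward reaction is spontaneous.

ΔG = -22.9 kJ/mol; the forward reaction is spontaneous

(CaCO₃, CaO are pure solids — omitted from Q_p.)
Q_p = P(CO₂) = 0.0686
ΔG = RT ln(Q_p/K_p) = (8.314 J mol⁻¹ K⁻¹)(1100 K) × ln(0.0686/0.836)
   = (9.145 kJ/mol)(-2.500) = -22.9 kJ/mol
ΔG < 0, so the forward reaction is spontaneous (proceeds forward).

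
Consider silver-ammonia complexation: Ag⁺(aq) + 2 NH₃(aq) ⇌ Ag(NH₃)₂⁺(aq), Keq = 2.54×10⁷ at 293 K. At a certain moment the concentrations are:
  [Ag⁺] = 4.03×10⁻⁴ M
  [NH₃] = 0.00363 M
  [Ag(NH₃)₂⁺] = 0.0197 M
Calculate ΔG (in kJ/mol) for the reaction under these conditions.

Q = [Ag(NH₃)₂⁺] / ([Ag⁺]·[NH₃]²) = (0.0197) / ((4.03×10⁻⁴)·(0.00363)²) = 3.71×10⁶
ΔG = RT ln(Q/Keq) = (8.314 J mol⁻¹ K⁻¹)(293 K) × ln(3.71×10⁶/2.54×10⁷)
   = (2.436 kJ/mol)(-1.924) = -4.69 kJ/mol
ΔG < 0, so the forward reaction is spontaneous (proceeds forward).

ΔG = -4.69 kJ/mol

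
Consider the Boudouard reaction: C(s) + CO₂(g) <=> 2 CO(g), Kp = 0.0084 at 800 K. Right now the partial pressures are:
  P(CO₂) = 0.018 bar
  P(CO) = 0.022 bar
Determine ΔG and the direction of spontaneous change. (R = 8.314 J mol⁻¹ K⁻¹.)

ΔG = 7.74 kJ/mol; the forward reaction is non-spontaneous

(C is a pure solid — omitted from Qp.)
Qp = P(CO)² / P(CO₂) = (0.022)² / (0.018) = 0.0269
ΔG = RT ln(Qp/Kp) = (8.314 J mol⁻¹ K⁻¹)(800 K) × ln(0.0269/0.0084)
   = (6.651 kJ/mol)(1.164) = 7.74 kJ/mol
ΔG > 0, so the forward reaction is non-spontaneous (proceeds in reverse).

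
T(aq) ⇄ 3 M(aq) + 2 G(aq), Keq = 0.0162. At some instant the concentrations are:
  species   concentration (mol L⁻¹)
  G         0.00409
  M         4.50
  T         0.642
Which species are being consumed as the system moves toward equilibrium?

Q = [M]³·[G]² / [T] = (4.50)³·(0.00409)² / (0.642) = 0.00237
Q = 0.00237 < Keq = 0.0162: net forward reaction.

T (reactants)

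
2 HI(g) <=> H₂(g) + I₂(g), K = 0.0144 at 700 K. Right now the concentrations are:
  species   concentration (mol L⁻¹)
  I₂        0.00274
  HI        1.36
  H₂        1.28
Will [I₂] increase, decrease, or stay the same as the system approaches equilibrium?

Q = [H₂]·[I₂] / [HI]² = (1.28)·(0.00274) / (1.36)² = 0.00190
Q = 0.00190 < K = 0.0144: net forward reaction.
I₂ is a product, so it increases.

increase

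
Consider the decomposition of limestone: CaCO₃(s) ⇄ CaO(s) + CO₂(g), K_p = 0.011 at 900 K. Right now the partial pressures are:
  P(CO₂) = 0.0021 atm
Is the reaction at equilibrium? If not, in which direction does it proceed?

forward (toward products)

(CaCO₃, CaO are pure solids — omitted from Q_p.)
Q_p = P(CO₂) = 0.0021
Q_p = 0.0021 < K_p = 0.011, so the forward reaction proceeds.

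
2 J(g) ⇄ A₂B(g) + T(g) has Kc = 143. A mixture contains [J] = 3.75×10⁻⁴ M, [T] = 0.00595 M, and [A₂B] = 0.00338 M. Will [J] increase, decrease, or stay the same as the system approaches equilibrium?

Qc = [A₂B]·[T] / [J]² = (0.00338)·(0.00595) / (3.75×10⁻⁴)² = 143
Qc = 143 = Kc; the system is at equilibrium.

stay the same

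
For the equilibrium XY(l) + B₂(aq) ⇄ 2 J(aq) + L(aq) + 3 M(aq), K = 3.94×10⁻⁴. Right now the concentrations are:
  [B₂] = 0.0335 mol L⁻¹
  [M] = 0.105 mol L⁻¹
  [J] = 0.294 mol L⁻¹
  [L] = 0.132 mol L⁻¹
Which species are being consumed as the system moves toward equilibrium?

none (at equilibrium)

(XY is a pure liquid — omitted from Q.)
Q = [J]²·[L]·[M]³ / [B₂] = (0.294)²·(0.132)·(0.105)³ / (0.0335) = 3.94×10⁻⁴
Q = 3.94×10⁻⁴ = K; the system is at equilibrium.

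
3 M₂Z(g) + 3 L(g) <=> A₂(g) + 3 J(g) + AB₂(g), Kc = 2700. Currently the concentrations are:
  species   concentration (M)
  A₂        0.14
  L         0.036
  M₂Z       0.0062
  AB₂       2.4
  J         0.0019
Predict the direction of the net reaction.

Qc = [A₂]·[J]³·[AB₂] / ([M₂Z]³·[L]³) = (0.14)·(0.0019)³·(2.4) / ((0.0062)³·(0.036)³) = 210
Qc = 210 < Kc = 2700, so the forward reaction proceeds.

forward (toward products)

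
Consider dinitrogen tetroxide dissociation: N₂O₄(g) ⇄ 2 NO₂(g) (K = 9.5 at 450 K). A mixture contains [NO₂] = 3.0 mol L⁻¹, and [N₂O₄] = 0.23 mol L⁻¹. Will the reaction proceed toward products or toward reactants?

Q = [NO₂]² / [N₂O₄] = (3.0)² / (0.23) = 39
Q = 39 > K = 9.5, so the reverse reaction proceeds.

toward reactants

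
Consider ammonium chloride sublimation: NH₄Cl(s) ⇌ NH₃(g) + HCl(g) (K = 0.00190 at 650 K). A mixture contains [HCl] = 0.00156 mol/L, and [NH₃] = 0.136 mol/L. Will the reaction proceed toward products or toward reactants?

(NH₄Cl is a pure solid — omitted from Q.)
Q = [NH₃]·[HCl] = (0.136)·(0.00156) = 2.12×10⁻⁴
Q = 2.12×10⁻⁴ < K = 0.00190, so the forward reaction proceeds.

toward products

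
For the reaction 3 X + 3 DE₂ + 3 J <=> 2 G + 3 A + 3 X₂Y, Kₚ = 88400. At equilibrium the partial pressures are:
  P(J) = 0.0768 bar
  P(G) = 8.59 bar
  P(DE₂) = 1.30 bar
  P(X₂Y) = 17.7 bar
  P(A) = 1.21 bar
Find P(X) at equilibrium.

At equilibrium, Kₚ = P(G)²·P(A)³·P(X₂Y)³ / (P(X)³·P(DE₂)³·P(J)³) = 88400.
(8.59)²·(1.21)³·(17.7)³ / ((P(X))³·(1.30)³·(0.0768)³) = 88400
P(X)³ = 8240 ⇒ P(X) = 20.2 bar

P(X) = 20.2 bar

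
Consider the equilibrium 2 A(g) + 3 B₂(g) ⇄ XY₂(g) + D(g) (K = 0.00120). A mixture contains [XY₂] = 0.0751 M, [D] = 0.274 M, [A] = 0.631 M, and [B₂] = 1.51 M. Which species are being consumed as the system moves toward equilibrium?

Q = [XY₂]·[D] / ([A]²·[B₂]³) = (0.0751)·(0.274) / ((0.631)²·(1.51)³) = 0.0150
Q = 0.0150 > K = 0.00120: net reverse reaction.

XY₂, D (products)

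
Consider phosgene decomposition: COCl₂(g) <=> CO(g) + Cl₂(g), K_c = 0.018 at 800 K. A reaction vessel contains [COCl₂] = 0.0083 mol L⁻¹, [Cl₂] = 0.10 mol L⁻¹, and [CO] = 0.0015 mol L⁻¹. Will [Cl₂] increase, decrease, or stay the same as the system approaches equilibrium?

Q_c = [CO]·[Cl₂] / [COCl₂] = (0.0015)·(0.10) / (0.0083) = 0.018
Q_c = 0.018 = K_c; the system is at equilibrium.

stay the same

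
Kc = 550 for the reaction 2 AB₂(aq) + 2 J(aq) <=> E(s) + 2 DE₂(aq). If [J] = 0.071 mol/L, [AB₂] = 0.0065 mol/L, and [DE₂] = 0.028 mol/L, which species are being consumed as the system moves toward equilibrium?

E, DE₂ (products)

(E is a pure solid — omitted from Qc.)
Qc = [DE₂]² / ([AB₂]²·[J]²) = (0.028)² / ((0.0065)²·(0.071)²) = 3700
Qc = 3700 > Kc = 550: net reverse reaction.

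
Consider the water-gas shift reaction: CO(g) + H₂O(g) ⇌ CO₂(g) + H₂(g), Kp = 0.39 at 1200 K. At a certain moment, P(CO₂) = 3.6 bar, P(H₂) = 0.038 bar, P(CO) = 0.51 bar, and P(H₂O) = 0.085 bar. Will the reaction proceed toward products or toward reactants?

Qp = P(CO₂)·P(H₂) / (P(CO)·P(H₂O)) = (3.6)·(0.038) / ((0.51)·(0.085)) = 3.2
Qp = 3.2 > Kp = 0.39, so the reverse reaction proceeds.

to the left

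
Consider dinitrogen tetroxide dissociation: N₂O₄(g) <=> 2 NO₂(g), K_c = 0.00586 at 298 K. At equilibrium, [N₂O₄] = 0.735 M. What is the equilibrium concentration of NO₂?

At equilibrium, K_c = [NO₂]² / [N₂O₄] = 0.00586.
([NO₂])² / (0.735) = 0.00586
[NO₂]² = 0.00431 ⇒ [NO₂] = 0.0656 M

[NO₂] = 0.0656 M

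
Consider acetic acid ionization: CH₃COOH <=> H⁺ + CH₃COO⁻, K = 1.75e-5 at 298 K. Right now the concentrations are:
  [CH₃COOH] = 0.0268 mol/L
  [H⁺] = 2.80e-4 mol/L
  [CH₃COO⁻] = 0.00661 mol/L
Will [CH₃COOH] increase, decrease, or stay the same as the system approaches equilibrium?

increase

Q = [H⁺]·[CH₃COO⁻] / [CH₃COOH] = (2.80e-4)·(0.00661) / (0.0268) = 6.91e-5
Q = 6.91e-5 > K = 1.75e-5: net reverse reaction.
CH₃COOH is a reactant, so it increases.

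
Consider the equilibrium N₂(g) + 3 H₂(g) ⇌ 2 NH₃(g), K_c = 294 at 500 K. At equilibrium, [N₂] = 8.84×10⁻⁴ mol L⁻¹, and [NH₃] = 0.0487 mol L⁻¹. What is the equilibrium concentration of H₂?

At equilibrium, K_c = [NH₃]² / ([N₂]·[H₂]³) = 294.
(0.0487)² / ((8.84×10⁻⁴)·([H₂])³) = 294
[H₂]³ = 0.00913 ⇒ [H₂] = 0.209 mol L⁻¹

[H₂] = 0.209 mol L⁻¹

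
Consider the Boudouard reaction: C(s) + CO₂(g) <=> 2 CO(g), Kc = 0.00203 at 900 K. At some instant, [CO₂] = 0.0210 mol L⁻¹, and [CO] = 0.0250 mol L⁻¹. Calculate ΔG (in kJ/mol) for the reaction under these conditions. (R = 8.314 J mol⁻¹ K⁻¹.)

ΔG = 20.1 kJ/mol

(C is a pure solid — omitted from Qc.)
Qc = [CO]² / [CO₂] = (0.0250)² / (0.0210) = 0.0298
ΔG = RT ln(Qc/Kc) = (8.314 J mol⁻¹ K⁻¹)(900 K) × ln(0.0298/0.00203)
   = (7.483 kJ/mol)(2.686) = 20.1 kJ/mol
ΔG > 0, so the forward reaction is non-spontaneous (proceeds in reverse).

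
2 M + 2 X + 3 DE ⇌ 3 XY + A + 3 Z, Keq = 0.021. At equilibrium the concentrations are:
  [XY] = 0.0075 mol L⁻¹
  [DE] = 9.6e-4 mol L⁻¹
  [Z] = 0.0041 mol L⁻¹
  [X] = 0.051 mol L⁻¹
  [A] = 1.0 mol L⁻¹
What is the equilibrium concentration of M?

At equilibrium, Keq = [XY]³·[A]·[Z]³ / ([M]²·[X]²·[DE]³) = 0.021.
(0.0075)³·(1.0)·(0.0041)³ / (([M])²·(0.051)²·(9.6e-4)³) = 0.021
[M]² = 0.602 ⇒ [M] = 0.78 mol L⁻¹

[M] = 0.78 mol L⁻¹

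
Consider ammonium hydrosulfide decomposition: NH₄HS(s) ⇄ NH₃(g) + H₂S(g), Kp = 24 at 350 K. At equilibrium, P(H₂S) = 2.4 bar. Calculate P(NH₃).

P(NH₃) = 10 bar

(NH₄HS is a pure solid — omitted from Kp.)
At equilibrium, Kp = P(NH₃)·P(H₂S) = 24.
(P(NH₃))·(2.4) = 24
P(NH₃) = 10.0 = 10 bar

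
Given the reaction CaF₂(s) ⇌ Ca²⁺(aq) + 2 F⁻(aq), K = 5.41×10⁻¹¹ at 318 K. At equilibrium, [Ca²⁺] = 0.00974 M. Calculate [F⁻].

[F⁻] = 7.45×10⁻⁵ M

(CaF₂ is a pure solid — omitted from K.)
At equilibrium, K = [Ca²⁺]·[F⁻]² = 5.41×10⁻¹¹.
(0.00974)·([F⁻])² = 5.41×10⁻¹¹
[F⁻]² = 5.55×10⁻⁹ ⇒ [F⁻] = 7.45×10⁻⁵ M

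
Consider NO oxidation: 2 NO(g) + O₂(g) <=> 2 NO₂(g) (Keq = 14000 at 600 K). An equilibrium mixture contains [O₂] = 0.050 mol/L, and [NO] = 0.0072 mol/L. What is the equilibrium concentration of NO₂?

At equilibrium, Keq = [NO₂]² / ([NO]²·[O₂]) = 14000.
([NO₂])² / ((0.0072)²·(0.050)) = 14000
[NO₂]² = 0.0363 ⇒ [NO₂] = 0.19 mol/L

[NO₂] = 0.19 mol/L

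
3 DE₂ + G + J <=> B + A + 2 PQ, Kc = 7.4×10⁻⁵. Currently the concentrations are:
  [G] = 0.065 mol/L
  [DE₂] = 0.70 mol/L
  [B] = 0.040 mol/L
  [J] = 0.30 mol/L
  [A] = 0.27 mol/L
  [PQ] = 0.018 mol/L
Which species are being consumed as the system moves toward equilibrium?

Qc = [B]·[A]·[PQ]² / ([DE₂]³·[G]·[J]) = (0.040)·(0.27)·(0.018)² / ((0.70)³·(0.065)·(0.30)) = 5.2×10⁻⁴
Qc = 5.2×10⁻⁴ > Kc = 7.4×10⁻⁵: net reverse reaction.

B, A, PQ (products)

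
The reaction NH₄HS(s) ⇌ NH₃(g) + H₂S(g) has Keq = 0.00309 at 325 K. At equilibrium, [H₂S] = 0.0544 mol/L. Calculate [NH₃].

(NH₄HS is a pure solid — omitted from Keq.)
At equilibrium, Keq = [NH₃]·[H₂S] = 0.00309.
([NH₃])·(0.0544) = 0.00309
[NH₃] = 0.0568 mol/L

[NH₃] = 0.0568 mol/L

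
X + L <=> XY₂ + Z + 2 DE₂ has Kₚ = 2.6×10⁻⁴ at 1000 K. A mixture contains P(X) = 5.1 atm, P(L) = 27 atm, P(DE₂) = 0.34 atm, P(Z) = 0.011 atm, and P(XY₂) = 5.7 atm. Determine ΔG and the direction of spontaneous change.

ΔG = -13.3 kJ/mol; the forward reaction is spontaneous

Qₚ = P(XY₂)·P(Z)·P(DE₂)² / (P(X)·P(L)) = (5.7)·(0.011)·(0.34)² / ((5.1)·(27)) = 5.26×10⁻⁵
ΔG = RT ln(Qₚ/Kₚ) = (8.314 J mol⁻¹ K⁻¹)(1000 K) × ln(5.26×10⁻⁵/2.6×10⁻⁴)
   = (8.314 kJ/mol)(-1.598) = -13.3 kJ/mol
ΔG < 0, so the forward reaction is spontaneous (proceeds forward).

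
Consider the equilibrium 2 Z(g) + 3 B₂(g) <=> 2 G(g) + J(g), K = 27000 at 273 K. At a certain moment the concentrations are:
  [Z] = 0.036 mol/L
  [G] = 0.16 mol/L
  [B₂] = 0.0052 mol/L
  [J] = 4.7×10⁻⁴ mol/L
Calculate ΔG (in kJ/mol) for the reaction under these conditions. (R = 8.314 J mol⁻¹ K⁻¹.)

Q = [G]²·[J] / ([Z]²·[B₂]³) = (0.16)²·(4.7×10⁻⁴) / ((0.036)²·(0.0052)³) = 66000
ΔG = RT ln(Q/K) = (8.314 J mol⁻¹ K⁻¹)(273 K) × ln(66000/27000)
   = (2.270 kJ/mol)(0.8938) = 2.03 kJ/mol
ΔG > 0, so the forward reaction is non-spontaneous (proceeds in reverse).

ΔG = 2.03 kJ/mol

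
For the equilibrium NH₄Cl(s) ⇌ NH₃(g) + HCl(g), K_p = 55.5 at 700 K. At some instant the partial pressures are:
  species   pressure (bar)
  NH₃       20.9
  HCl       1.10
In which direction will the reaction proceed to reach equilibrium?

(NH₄Cl is a pure solid — omitted from Q_p.)
Q_p = P(NH₃)·P(HCl) = (20.9)·(1.10) = 23.0
Q_p = 23.0 < K_p = 55.5, so the forward reaction proceeds.

toward products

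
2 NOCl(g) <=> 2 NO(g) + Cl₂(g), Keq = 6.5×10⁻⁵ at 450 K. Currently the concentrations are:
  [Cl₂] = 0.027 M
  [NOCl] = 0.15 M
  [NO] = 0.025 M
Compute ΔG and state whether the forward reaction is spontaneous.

Q = [NO]²·[Cl₂] / [NOCl]² = (0.025)²·(0.027) / (0.15)² = 7.50×10⁻⁴
ΔG = RT ln(Q/Keq) = (8.314 J mol⁻¹ K⁻¹)(450 K) × ln(7.50×10⁻⁴/6.5×10⁻⁵)
   = (3.741 kJ/mol)(2.446) = 9.15 kJ/mol
ΔG > 0, so the forward reaction is non-spontaneous (proceeds in reverse).

ΔG = 9.15 kJ/mol; the forward reaction is non-spontaneous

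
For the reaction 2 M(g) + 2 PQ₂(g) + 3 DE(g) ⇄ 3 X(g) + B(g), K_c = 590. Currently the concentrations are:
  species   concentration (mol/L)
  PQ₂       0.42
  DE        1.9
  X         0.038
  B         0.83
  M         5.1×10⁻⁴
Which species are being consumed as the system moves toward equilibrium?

Q_c = [X]³·[B] / ([M]²·[PQ₂]²·[DE]³) = (0.038)³·(0.83) / ((5.1×10⁻⁴)²·(0.42)²·(1.9)³) = 140
Q_c = 140 < K_c = 590: net forward reaction.

M, PQ₂, DE (reactants)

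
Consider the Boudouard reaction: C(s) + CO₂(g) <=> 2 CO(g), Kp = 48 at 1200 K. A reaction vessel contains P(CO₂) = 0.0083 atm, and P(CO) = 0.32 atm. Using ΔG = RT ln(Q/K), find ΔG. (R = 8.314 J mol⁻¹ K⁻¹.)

(C is a pure solid — omitted from Qp.)
Qp = P(CO)² / P(CO₂) = (0.32)² / (0.0083) = 12.3
ΔG = RT ln(Qp/Kp) = (8.314 J mol⁻¹ K⁻¹)(1200 K) × ln(12.3/48)
   = (9.977 kJ/mol)(-1.362) = -13.6 kJ/mol
ΔG < 0, so the forward reaction is spontaneous (proceeds forward).

ΔG = -13.6 kJ/mol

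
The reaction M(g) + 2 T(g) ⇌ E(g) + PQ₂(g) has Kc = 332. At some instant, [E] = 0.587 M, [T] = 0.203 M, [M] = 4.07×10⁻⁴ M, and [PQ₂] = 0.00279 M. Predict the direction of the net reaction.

Qc = [E]·[PQ₂] / ([M]·[T]²) = (0.587)·(0.00279) / ((4.07×10⁻⁴)·(0.203)²) = 97.6
Qc = 97.6 < Kc = 332, so the forward reaction proceeds.

to the right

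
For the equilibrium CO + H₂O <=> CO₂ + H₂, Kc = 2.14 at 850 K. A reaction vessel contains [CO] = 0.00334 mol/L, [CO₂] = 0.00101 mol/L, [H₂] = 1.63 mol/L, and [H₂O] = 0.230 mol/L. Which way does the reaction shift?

Qc = [CO₂]·[H₂] / ([CO]·[H₂O]) = (0.00101)·(1.63) / ((0.00334)·(0.230)) = 2.14
Qc = 2.14 = Kc, so the system is already at equilibrium.

at equilibrium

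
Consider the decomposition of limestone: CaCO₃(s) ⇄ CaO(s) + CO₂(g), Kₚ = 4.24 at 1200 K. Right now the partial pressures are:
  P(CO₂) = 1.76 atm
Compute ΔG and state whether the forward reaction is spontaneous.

(CaCO₃, CaO are pure solids — omitted from Qₚ.)
Qₚ = P(CO₂) = 1.76
ΔG = RT ln(Qₚ/Kₚ) = (8.314 J mol⁻¹ K⁻¹)(1200 K) × ln(1.76/4.24)
   = (9.977 kJ/mol)(-0.8792) = -8.77 kJ/mol
ΔG < 0, so the forward reaction is spontaneous (proceeds forward).

ΔG = -8.77 kJ/mol; the forward reaction is spontaneous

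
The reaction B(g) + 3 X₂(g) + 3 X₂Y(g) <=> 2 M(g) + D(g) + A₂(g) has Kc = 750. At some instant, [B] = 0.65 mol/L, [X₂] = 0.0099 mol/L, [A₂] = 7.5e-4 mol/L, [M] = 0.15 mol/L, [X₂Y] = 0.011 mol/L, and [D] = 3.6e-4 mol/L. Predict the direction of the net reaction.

Qc = [M]²·[D]·[A₂] / ([B]·[X₂]³·[X₂Y]³) = (0.15)²·(3.6e-4)·(7.5e-4) / ((0.65)·(0.0099)³·(0.011)³) = 7200
Qc = 7200 > Kc = 750, so the reverse reaction proceeds.

reverse (toward reactants)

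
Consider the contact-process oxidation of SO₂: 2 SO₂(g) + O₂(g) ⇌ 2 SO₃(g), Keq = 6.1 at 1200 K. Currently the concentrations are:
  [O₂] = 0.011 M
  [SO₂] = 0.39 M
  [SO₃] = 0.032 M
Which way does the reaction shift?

in the forward direction

Q = [SO₃]² / ([SO₂]²·[O₂]) = (0.032)² / ((0.39)²·(0.011)) = 0.61
Q = 0.61 < Keq = 6.1, so the forward reaction proceeds.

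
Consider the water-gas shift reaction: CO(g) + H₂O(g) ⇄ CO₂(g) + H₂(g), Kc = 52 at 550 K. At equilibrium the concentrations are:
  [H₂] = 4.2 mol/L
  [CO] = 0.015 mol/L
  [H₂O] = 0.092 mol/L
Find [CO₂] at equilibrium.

[CO₂] = 0.017 mol/L

At equilibrium, Kc = [CO₂]·[H₂] / ([CO]·[H₂O]) = 52.
([CO₂])·(4.2) / ((0.015)·(0.092)) = 52
[CO₂] = 0.0171 = 0.017 mol/L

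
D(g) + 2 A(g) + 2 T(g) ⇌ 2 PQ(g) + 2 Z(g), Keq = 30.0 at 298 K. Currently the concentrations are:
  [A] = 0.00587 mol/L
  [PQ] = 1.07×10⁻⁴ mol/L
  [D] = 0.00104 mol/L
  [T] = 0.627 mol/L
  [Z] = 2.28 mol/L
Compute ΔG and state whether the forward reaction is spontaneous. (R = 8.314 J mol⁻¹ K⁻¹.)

Q = [PQ]²·[Z]² / ([D]·[A]²·[T]²) = (1.07×10⁻⁴)²·(2.28)² / ((0.00104)·(0.00587)²·(0.627)²) = 4.22
ΔG = RT ln(Q/Keq) = (8.314 J mol⁻¹ K⁻¹)(298 K) × ln(4.22/30.0)
   = (2.478 kJ/mol)(-1.961) = -4.86 kJ/mol
ΔG < 0, so the forward reaction is spontaneous (proceeds forward).

ΔG = -4.86 kJ/mol; the forward reaction is spontaneous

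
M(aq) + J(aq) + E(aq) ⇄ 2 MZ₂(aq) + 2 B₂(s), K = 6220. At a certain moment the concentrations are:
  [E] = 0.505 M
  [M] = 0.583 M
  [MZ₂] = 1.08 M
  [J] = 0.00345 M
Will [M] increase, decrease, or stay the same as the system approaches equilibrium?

decrease

(B₂ is a pure solid — omitted from Q.)
Q = [MZ₂]² / ([M]·[J]·[E]) = (1.08)² / ((0.583)·(0.00345)·(0.505)) = 1150
Q = 1150 < K = 6220: net forward reaction.
M is a reactant, so it decreases.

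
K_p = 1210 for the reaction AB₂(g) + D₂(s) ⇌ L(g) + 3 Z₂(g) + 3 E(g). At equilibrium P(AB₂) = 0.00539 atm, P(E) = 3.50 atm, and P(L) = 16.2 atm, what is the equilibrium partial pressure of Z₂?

(D₂ is a pure solid — omitted from K_p.)
At equilibrium, K_p = P(L)·P(Z₂)³·P(E)³ / P(AB₂) = 1210.
(16.2)·(P(Z₂))³·(3.50)³ / (0.00539) = 1210
P(Z₂)³ = 0.00939 ⇒ P(Z₂) = 0.211 atm

P(Z₂) = 0.211 atm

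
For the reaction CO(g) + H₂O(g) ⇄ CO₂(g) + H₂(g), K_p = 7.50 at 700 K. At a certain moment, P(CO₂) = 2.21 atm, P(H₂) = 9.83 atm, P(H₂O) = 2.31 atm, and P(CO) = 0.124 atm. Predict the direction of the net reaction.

to the left

Q_p = P(CO₂)·P(H₂) / (P(CO)·P(H₂O)) = (2.21)·(9.83) / ((0.124)·(2.31)) = 75.8
Q_p = 75.8 > K_p = 7.50, so the reverse reaction proceeds.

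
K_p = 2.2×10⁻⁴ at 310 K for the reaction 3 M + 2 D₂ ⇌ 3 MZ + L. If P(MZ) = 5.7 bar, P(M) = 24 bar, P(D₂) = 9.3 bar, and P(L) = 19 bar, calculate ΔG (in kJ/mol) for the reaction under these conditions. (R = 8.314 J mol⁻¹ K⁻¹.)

Q_p = P(MZ)³·P(L) / (P(M)³·P(D₂)²) = (5.7)³·(19) / ((24)³·(9.3)²) = 0.00294
ΔG = RT ln(Q_p/K_p) = (8.314 J mol⁻¹ K⁻¹)(310 K) × ln(0.00294/2.2×10⁻⁴)
   = (2.577 kJ/mol)(2.593) = 6.68 kJ/mol
ΔG > 0, so the forward reaction is non-spontaneous (proceeds in reverse).

ΔG = 6.68 kJ/mol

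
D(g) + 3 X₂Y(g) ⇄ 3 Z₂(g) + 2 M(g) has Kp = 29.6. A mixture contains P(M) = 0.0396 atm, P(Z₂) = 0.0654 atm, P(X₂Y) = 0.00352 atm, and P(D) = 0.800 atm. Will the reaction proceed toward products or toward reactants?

Qp = P(Z₂)³·P(M)² / (P(D)·P(X₂Y)³) = (0.0654)³·(0.0396)² / ((0.800)·(0.00352)³) = 12.6
Qp = 12.6 < Kp = 29.6, so the forward reaction proceeds.

in the forward direction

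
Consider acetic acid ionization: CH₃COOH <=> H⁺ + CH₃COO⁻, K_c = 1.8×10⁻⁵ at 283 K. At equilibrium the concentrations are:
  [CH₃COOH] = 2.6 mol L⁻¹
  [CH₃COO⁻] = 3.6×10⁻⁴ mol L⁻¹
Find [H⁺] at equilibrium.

At equilibrium, K_c = [H⁺]·[CH₃COO⁻] / [CH₃COOH] = 1.8×10⁻⁵.
([H⁺])·(3.6×10⁻⁴) / (2.6) = 1.8×10⁻⁵
[H⁺] = 0.130 = 0.13 mol L⁻¹

[H⁺] = 0.13 mol L⁻¹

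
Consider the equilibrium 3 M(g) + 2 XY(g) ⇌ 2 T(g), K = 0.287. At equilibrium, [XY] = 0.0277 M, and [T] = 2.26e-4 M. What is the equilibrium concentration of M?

At equilibrium, K = [T]² / ([M]³·[XY]²) = 0.287.
(2.26e-4)² / (([M])³·(0.0277)²) = 0.287
[M]³ = 2.32e-4 ⇒ [M] = 0.0614 M

[M] = 0.0614 M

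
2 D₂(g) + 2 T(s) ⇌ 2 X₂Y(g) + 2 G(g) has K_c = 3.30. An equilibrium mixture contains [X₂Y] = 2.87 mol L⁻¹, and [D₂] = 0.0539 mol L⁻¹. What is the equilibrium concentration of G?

[G] = 0.0341 mol L⁻¹

(T is a pure solid — omitted from K_c.)
At equilibrium, K_c = [X₂Y]²·[G]² / [D₂]² = 3.30.
(2.87)²·([G])² / (0.0539)² = 3.30
[G]² = 0.00116 ⇒ [G] = 0.0341 mol L⁻¹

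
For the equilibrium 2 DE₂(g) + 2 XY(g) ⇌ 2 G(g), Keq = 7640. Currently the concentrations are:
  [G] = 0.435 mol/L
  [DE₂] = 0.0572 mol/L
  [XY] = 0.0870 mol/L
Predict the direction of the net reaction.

no net change (already at equilibrium)

Q = [G]² / ([DE₂]²·[XY]²) = (0.435)² / ((0.0572)²·(0.0870)²) = 7640
Q = 7640 = Keq, so the system is already at equilibrium.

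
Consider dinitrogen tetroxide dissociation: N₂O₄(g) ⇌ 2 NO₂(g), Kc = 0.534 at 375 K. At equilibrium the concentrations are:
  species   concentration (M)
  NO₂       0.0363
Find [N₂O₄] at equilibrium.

[N₂O₄] = 0.00247 M

At equilibrium, Kc = [NO₂]² / [N₂O₄] = 0.534.
(0.0363)² / ([N₂O₄]) = 0.534
[N₂O₄] = 0.00247 M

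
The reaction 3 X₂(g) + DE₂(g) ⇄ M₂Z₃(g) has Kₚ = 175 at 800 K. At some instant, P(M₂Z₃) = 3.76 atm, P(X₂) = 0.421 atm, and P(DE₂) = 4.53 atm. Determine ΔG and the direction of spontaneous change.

Qₚ = P(M₂Z₃) / (P(X₂)³·P(DE₂)) = (3.76) / ((0.421)³·(4.53)) = 11.1
ΔG = RT ln(Qₚ/Kₚ) = (8.314 J mol⁻¹ K⁻¹)(800 K) × ln(11.1/175)
   = (6.651 kJ/mol)(-2.758) = -18.3 kJ/mol
ΔG < 0, so the forward reaction is spontaneous (proceeds forward).

ΔG = -18.3 kJ/mol; the forward reaction is spontaneous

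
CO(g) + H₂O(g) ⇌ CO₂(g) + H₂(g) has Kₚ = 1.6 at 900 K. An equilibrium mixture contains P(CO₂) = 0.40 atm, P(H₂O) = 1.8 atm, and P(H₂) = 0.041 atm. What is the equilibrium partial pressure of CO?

P(CO) = 0.0057 atm

At equilibrium, Kₚ = P(CO₂)·P(H₂) / (P(CO)·P(H₂O)) = 1.6.
(0.40)·(0.041) / ((P(CO))·(1.8)) = 1.6
P(CO) = 0.00569 = 0.0057 atm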